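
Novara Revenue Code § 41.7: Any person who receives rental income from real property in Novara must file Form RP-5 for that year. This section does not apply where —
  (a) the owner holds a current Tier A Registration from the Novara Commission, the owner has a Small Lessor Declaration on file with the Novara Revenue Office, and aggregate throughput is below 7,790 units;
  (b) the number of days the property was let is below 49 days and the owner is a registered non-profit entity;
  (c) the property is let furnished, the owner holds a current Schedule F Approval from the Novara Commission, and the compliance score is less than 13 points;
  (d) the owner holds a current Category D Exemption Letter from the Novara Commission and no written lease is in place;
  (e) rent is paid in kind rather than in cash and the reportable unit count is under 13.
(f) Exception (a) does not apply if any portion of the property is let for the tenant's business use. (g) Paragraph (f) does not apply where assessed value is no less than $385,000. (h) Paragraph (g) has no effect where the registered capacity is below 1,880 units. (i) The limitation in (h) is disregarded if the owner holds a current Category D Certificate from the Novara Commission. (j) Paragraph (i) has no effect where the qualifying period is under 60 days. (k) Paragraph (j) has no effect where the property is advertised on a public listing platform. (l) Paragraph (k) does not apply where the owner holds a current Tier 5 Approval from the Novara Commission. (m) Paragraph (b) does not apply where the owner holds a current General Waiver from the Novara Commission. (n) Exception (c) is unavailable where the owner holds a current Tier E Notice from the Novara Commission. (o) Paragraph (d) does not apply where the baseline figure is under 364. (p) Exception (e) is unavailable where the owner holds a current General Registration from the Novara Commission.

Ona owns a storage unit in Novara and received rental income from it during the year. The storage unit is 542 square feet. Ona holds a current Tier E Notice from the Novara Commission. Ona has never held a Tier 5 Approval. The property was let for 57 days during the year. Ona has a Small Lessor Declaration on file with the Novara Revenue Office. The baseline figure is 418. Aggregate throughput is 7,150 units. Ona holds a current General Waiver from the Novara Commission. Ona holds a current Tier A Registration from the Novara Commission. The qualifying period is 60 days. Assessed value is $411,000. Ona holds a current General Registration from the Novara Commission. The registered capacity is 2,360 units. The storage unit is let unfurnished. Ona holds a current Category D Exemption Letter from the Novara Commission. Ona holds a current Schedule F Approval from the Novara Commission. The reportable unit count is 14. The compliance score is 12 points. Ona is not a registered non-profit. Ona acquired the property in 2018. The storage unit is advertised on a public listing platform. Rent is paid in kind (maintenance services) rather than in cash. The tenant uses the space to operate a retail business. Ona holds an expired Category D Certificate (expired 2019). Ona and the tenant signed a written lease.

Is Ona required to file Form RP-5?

All of (a)'s requirements are met (a current Tier A Registration is held; a Small Lessor Declaration is on file; aggregate throughput is 7,150 units, below the 7,790 units limit). As to paragraphs (f)–(l): (f) would limit (a) — the space is let for business use — but (g) sets (f) aside: (g) applies — assessed value is $411,000, meeting the $385,000 threshold. (h) is inapplicable (the registered capacity is 2,360 units, not below 1,880 units), so (g) stands. (a) remains available.
Exception (b) fails — the number of days the property was let is 57 days, not below 49 days.
Exception (c) requires that the property is let furnished; but the property is let unfurnished, so (c) is unavailable.
Exception (d) fails — a written lease is in place.
Exception (e) does not apply: the reportable unit count is 14, not under 13.

No — exception (a) applies; Ona is not required to file Form RP-5.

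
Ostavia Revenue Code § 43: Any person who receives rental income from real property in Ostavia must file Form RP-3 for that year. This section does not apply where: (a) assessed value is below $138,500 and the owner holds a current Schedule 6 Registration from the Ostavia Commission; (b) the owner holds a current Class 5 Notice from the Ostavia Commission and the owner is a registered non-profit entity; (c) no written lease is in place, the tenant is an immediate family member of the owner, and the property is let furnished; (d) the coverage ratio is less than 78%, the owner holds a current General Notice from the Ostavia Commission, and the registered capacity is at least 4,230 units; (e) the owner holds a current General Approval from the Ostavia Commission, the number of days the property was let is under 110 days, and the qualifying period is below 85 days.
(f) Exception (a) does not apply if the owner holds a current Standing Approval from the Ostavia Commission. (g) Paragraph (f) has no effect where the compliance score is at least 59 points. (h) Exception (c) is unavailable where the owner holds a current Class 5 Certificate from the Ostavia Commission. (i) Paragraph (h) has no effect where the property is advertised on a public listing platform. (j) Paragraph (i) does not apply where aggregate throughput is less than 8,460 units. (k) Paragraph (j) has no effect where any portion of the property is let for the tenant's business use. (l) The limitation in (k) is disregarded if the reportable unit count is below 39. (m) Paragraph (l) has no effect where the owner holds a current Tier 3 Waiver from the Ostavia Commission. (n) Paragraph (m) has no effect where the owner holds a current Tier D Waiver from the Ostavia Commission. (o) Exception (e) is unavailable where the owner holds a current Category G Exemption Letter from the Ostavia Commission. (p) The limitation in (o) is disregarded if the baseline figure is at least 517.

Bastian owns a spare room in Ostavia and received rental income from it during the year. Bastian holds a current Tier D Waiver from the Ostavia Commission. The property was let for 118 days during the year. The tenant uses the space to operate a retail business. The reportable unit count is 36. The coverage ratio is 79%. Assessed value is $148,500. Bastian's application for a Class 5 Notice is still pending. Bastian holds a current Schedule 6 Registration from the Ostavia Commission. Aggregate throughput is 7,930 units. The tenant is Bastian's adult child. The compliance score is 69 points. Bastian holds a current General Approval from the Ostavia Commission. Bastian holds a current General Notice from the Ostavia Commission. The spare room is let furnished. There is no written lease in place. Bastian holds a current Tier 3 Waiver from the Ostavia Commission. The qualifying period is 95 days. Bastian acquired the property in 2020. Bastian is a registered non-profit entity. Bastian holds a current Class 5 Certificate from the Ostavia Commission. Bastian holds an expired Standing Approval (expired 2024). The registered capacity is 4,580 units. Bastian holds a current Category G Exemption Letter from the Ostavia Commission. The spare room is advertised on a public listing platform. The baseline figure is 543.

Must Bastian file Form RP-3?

Exception (a) does not apply: assessed value is $148,500, not below $138,500.
Exception (b) does not apply: no current Class 5 Notice is held.
Exception (c)'s conditions are all satisfied: there is no written lease; the tenant is an immediate family member; the property is let furnished. However, paragraphs (h)–(n) must be considered: (h) operates against (c): a current Class 5 Certificate is held. (i) would limit (h) — the property is publicly advertised — but (j) sets (i) aside: (j) operates against (i): aggregate throughput is 7,930 units, less than the 8,460 units limit. (k) operates (the space is let for business use), but is set aside by (l): (l) operates against (k): the reportable unit count is 36, below the 39 limit. (m) is engaged (a current Tier 3 Waiver is held), but yields to (n): (n) applies — a current Tier D Waiver is held. So (c) is unavailable.
Exception (d) fails — the coverage ratio is 79%, not less than 78%.
Exception (e) requires that the number of days the property was let is under 110 days; but the number of days the property was let is 118 days, not under 110 days, so (e) is unavailable.
None of the exceptions is available; § 43 applies in full.

Yes — Bastian must file Form RP-3.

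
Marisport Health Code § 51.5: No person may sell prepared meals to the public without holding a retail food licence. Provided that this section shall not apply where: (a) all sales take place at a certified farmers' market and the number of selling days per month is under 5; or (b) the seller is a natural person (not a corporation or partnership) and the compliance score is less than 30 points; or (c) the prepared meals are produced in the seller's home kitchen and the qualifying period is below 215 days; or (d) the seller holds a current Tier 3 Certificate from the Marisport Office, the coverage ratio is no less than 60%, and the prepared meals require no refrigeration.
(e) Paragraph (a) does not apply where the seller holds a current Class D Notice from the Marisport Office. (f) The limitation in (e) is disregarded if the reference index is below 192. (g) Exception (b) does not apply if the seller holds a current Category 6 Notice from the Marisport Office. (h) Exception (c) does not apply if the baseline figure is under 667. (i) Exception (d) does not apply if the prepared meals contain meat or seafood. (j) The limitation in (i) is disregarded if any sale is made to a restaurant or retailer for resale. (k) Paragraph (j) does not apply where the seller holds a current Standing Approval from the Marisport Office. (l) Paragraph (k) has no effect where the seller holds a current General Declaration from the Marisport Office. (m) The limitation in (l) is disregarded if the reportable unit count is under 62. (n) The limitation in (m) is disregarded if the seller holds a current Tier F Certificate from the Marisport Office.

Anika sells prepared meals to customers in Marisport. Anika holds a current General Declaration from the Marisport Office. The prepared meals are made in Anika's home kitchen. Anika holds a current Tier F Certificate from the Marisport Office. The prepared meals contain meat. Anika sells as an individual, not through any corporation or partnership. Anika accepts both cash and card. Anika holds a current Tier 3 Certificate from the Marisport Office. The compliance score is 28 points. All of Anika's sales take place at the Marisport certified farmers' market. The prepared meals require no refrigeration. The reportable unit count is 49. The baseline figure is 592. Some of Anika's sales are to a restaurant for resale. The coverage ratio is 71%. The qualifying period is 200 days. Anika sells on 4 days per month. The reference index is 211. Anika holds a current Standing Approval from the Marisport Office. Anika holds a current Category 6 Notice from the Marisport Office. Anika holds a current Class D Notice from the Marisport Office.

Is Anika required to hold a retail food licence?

All of (a)'s requirements are met (all sales are at a certified farmers' market; the number of selling days per month is 4, under the 5 limit). But: (e) operates against (a): a current Class D Notice is held. (f), which would lift (e), is not triggered — the reference index is 211, not below 192. (a) is therefore removed.
Exception (b): the seller is a natural person; the compliance score is 28 points, less than the 30 points limit — every condition holds. Turning to paragraph (g): (g) is engaged — a current Category 6 Notice is held. (b) is therefore removed.
Exception (c): the prepared meals are home-kitchen produced; the qualifying period is 200 days, below the 215 days limit — every condition holds. But applying paragraph (h): (h) is triggered — the baseline figure is 592, under the 667 limit. So (c) is unavailable.
Exception (d)'s conditions are all satisfied: a current Tier 3 Certificate is held; the coverage ratio is 71%, meeting the 60% threshold; the prepared meals are shelf-stable. Considering the limiting provisions: (i) would limit (d) — the prepared meals contain meat — but (j) sets (i) aside: (j) operates against (i): some sales are to a restaurant for resale. (k) is triggered (a current Standing Approval is held), but is set aside by (l): (l) operates against (k): a current General Declaration is held. (m) is triggered (the reportable unit count is 49, under the 62 limit), but is displaced by (n): (n) applies — a current Tier F Certificate is held. Exception (d) stands.

No — exception (d) applies; Anika is not required to hold a retail food licence.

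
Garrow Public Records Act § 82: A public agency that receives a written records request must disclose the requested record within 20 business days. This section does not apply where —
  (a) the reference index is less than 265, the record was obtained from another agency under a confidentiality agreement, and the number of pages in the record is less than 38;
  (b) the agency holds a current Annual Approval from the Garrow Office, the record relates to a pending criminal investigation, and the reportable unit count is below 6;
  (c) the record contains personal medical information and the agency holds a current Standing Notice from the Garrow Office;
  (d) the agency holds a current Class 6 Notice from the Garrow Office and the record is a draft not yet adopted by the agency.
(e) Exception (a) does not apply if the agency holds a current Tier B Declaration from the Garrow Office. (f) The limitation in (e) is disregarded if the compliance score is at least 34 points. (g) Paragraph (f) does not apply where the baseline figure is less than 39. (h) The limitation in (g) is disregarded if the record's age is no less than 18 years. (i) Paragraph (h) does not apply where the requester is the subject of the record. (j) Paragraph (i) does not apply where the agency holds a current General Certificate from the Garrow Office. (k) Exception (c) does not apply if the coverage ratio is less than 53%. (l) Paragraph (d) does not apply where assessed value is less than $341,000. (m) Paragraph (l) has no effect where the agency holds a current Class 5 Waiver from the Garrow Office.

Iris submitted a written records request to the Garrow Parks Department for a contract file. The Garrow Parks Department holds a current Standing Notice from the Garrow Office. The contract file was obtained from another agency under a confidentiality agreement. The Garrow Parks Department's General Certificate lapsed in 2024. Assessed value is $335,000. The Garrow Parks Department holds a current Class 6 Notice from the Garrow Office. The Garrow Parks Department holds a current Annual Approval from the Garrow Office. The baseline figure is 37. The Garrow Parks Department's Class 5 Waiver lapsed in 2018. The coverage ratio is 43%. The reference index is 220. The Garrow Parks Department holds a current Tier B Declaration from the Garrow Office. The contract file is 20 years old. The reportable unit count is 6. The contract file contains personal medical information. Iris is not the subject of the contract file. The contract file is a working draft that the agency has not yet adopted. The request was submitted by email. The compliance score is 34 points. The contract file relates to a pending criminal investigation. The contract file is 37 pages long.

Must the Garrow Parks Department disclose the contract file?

Exception (a): the reference index is 220, less than the 265 limit; the contract file was obtained under a confidentiality agreement; the number of pages in the record is 37, less than the 38 limit — every condition holds. Applying paragraphs (e)–(j): (e) applies (a current Tier B Declaration is held), but yields to (f): (f) operates — the compliance score is 34 points, meeting the 34 points threshold. (g) would limit (f) — the baseline figure is 37, less than the 39 limit — but (h) sets (g) aside: (h) operates against (g): the record's age is 20 years, meeting the 18 years threshold. (i) does not operate here (Iris is not the subject of the contract file), so (h) stands. (a) remains available.
Exception (b) fails — the reportable unit count is 6, not below 6.
Exception (c)'s conditions are all satisfied: the contract file contains personal medical information; a current Standing Notice is held. But applying paragraph (k): (k) applies — the coverage ratio is 43%, less than the 53% limit. (c) is therefore removed.
All of (d)'s requirements are met (a current Class 6 Notice is held; the contract file is an unadopted draft). Turning to paragraphs (l)–(m): (l) applies — assessed value is $335,000, less than the $341,000 limit. (m), which would lift (l), is not engaged — there is no Class 5 Waiver in force. (d) is therefore removed.

No — exception (a) applies; the Garrow Parks Department is not required to disclose the contract file.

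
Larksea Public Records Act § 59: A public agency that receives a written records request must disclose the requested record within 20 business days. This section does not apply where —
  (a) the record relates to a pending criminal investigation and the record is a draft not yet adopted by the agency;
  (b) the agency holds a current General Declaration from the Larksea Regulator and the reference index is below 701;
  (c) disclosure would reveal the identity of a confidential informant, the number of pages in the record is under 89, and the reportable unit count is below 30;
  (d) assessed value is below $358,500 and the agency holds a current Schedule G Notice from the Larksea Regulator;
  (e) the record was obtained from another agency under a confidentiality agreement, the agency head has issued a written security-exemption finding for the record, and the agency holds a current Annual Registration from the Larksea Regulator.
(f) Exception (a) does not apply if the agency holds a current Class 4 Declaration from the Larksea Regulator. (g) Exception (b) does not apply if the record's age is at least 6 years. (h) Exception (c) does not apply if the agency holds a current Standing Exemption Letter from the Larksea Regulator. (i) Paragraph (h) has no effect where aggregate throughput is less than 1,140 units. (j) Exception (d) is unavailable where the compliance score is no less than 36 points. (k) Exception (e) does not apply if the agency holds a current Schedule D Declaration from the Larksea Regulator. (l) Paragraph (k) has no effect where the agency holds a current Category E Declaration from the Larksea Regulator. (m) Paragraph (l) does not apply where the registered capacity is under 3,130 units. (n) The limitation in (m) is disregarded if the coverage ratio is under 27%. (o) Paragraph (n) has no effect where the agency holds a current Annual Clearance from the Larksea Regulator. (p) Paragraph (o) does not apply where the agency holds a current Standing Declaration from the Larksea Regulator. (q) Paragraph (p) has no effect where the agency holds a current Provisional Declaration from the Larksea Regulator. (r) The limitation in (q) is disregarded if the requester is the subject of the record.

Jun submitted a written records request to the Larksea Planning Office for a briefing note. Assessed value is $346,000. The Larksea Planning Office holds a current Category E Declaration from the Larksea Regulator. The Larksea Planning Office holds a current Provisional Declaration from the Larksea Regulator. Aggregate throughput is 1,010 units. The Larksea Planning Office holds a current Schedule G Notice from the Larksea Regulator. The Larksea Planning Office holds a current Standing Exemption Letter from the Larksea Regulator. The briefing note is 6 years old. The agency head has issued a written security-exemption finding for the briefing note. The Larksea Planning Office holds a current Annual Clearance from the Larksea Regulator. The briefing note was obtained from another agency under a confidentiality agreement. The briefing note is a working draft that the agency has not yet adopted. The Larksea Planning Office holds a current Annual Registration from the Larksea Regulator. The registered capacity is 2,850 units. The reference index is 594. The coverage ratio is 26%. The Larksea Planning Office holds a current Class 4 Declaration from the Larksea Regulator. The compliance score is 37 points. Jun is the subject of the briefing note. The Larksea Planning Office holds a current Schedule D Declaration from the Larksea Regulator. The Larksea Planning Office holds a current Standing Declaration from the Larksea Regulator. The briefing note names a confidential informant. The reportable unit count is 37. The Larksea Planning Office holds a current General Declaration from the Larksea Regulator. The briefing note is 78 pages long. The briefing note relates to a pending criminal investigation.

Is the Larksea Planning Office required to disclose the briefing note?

No — exception (e) applies; the Larksea Planning Office is not required to disclose the briefing note.

Exception (a) is satisfied on its face — the briefing note relates to a pending investigation; the briefing note is an unadopted draft. However, paragraph (f) must be considered: (f) operates against (a): a current Class 4 Declaration is held. Exception (a) does not apply.
Exception (b): a current General Declaration is held; the reference index is 594, below the 701 limit — every condition holds. Turning to paragraph (g): (g) operates against (b): the record's age is 6 years, meeting the 6 years threshold. (b) is therefore removed.
Exception (c) requires that the reportable unit count is below 30; but the reportable unit count is 37, not below 30, so (c) is unavailable.
All of (d)'s requirements are met (assessed value is $346,000, below the $358,500 limit; a current Schedule G Notice is held). But: (j) is triggered — the compliance score is 37 points, meeting the 36 points threshold. (d) is therefore removed.
Exception (e): the briefing note was obtained under a confidentiality agreement; a written security-exemption finding has been issued; a current Annual Registration is held — every condition holds. As to paragraphs (k)–(r): (k) is triggered (a current Schedule D Declaration is held), but is itself disapplied by (l): (l) is triggered — a current Category E Declaration is held. (m) is triggered (the registered capacity is 2,850 units, under the 3,130 units limit), but is set aside by (n): (n) operates against (m): the coverage ratio is 26%, under the 27% limit. (o) operates (a current Annual Clearance is held), but is overridden by (p): (p) operates against (o): a current Standing Declaration is held. (q) would limit (p) — a current Provisional Declaration is held — but (r) sets (q) aside: (r) is triggered — Jun is the subject of the briefing note. Exception (e) stands.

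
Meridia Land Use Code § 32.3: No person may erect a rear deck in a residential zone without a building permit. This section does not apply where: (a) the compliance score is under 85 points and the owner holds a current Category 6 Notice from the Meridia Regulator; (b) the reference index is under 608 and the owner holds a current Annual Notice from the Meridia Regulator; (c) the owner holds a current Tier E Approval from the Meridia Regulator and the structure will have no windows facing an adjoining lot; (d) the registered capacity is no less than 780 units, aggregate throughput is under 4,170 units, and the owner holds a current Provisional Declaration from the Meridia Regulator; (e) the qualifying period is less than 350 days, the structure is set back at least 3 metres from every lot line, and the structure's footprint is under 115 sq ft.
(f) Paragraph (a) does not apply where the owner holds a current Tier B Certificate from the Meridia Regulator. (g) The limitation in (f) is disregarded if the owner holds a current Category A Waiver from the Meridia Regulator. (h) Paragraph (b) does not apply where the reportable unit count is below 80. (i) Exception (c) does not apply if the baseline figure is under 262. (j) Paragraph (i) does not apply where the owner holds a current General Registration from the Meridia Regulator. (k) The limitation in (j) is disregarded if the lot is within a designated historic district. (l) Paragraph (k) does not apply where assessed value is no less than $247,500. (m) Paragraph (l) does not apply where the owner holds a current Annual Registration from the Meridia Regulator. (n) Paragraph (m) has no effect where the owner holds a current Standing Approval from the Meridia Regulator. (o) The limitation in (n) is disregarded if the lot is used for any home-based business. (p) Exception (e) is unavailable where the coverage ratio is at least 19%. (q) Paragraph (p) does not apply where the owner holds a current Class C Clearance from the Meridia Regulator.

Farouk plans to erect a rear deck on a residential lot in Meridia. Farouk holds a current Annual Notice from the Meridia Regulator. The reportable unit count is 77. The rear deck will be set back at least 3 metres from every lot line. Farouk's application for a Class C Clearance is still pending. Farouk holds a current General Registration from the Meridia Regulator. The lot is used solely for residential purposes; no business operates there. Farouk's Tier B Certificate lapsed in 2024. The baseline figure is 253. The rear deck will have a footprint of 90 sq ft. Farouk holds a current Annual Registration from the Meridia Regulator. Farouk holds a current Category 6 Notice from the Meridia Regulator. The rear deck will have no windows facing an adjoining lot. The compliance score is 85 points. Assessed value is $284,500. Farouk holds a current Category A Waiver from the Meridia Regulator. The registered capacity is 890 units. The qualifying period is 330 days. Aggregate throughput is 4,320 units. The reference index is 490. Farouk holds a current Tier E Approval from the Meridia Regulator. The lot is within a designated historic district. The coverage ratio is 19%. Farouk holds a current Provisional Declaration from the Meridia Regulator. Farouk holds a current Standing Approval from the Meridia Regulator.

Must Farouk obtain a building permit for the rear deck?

No — exception (c) applies; Farouk does not need a building permit.

Exception (a) requires that the compliance score is under 85 points; but the compliance score is 85 points, not under 85 points, so (a) is unavailable.
Exception (b): the reference index is 490, under the 608 limit; a current Annual Notice is held — every condition holds. However, paragraph (h) must be considered: (h) operates against (b): the reportable unit count is 77, below the 80 limit. So (b) is unavailable.
All of (c)'s requirements are met (a current Tier E Approval is held; no windows face an adjoining lot). Considering the limiting provisions: (i) applies (the baseline figure is 253, under the 262 limit), but is set aside by (j): (j) is triggered — a current General Registration is held. (k) applies (the lot is in a historic district), but is set aside by (l): (l) is triggered — assessed value is $284,500, meeting the $247,500 threshold. (m) would limit (l) — a current Annual Registration is held — but (n) sets (m) aside: (n) operates against (m): a current Standing Approval is held. (o), which would lift (n), is inapplicable — the lot is solely residential. So (c) applies.
Exception (d) does not apply: aggregate throughput is 4,320 units, not under 4,170 units.
Exception (e) is satisfied on its face — the qualifying period is 330 days, less than the 350 days limit; the setback is at least 3 m on every side; the structure's footprint is 90 sq ft, under the 115 sq ft limit. However, paragraphs (p)–(q) must be considered: (p) operates against (e): the coverage ratio is 19%, meeting the 19% threshold. (q), which would lift (p), does not operate here — there is no Class C Clearance in force. Exception (e) does not apply.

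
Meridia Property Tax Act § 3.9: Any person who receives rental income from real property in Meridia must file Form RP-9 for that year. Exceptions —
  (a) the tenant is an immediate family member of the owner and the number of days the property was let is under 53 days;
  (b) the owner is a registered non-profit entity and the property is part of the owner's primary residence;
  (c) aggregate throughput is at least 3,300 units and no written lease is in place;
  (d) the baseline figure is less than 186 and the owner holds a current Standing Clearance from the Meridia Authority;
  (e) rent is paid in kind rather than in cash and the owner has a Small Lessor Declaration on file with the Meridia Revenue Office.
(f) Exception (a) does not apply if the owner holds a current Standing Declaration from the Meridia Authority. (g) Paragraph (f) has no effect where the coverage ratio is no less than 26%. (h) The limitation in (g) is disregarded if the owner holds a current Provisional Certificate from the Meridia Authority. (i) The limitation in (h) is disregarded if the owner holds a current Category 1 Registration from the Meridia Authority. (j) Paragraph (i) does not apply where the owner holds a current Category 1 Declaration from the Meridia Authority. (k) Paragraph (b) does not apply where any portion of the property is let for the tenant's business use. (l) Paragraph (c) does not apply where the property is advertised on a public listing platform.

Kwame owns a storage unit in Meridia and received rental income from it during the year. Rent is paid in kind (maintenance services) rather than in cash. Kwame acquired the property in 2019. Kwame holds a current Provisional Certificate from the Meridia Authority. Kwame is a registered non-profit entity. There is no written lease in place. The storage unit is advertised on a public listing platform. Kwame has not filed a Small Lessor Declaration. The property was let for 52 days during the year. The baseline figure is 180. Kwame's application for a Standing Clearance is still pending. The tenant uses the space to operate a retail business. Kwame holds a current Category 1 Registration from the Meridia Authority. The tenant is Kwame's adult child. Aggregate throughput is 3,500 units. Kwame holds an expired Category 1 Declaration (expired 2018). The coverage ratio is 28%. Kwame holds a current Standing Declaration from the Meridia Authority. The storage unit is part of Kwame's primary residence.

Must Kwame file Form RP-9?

No — exception (a) applies; Kwame is not required to file Form RP-9.

Exception (a) is satisfied on its face — the tenant is an immediate family member; the number of days the property was let is 52 days, under the 53 days limit. Considering the limiting provisions: (f) is triggered (a current Standing Declaration is held), but is overridden by (g): (g) operates against (f): the coverage ratio is 28%, meeting the 26% threshold. (h) would limit (g) — a current Provisional Certificate is held — but (i) sets (h) aside: (i) operates — a current Category 1 Registration is held. (j) is inapplicable (no current Category 1 Declaration is held), so (i) stands. (a) remains available.
All of (b)'s requirements are met (Kwame is a registered non-profit; the storage unit is part of the primary residence). Turning to paragraph (k): (k) operates against (b): the space is let for business use. Exception (b) does not apply.
Exception (c) is satisfied on its face — aggregate throughput is 3,500 units, meeting the 3,300 units threshold; there is no written lease. But: (l) operates against (c): the property is publicly advertised. Exception (c) does not apply.
Exception (d) fails — no current Standing Clearance is held.
Exception (e) requires that the owner has a Small Lessor Declaration on file with the Meridia Revenue Office; but no Small Lessor Declaration is on file, so (e) is unavailable.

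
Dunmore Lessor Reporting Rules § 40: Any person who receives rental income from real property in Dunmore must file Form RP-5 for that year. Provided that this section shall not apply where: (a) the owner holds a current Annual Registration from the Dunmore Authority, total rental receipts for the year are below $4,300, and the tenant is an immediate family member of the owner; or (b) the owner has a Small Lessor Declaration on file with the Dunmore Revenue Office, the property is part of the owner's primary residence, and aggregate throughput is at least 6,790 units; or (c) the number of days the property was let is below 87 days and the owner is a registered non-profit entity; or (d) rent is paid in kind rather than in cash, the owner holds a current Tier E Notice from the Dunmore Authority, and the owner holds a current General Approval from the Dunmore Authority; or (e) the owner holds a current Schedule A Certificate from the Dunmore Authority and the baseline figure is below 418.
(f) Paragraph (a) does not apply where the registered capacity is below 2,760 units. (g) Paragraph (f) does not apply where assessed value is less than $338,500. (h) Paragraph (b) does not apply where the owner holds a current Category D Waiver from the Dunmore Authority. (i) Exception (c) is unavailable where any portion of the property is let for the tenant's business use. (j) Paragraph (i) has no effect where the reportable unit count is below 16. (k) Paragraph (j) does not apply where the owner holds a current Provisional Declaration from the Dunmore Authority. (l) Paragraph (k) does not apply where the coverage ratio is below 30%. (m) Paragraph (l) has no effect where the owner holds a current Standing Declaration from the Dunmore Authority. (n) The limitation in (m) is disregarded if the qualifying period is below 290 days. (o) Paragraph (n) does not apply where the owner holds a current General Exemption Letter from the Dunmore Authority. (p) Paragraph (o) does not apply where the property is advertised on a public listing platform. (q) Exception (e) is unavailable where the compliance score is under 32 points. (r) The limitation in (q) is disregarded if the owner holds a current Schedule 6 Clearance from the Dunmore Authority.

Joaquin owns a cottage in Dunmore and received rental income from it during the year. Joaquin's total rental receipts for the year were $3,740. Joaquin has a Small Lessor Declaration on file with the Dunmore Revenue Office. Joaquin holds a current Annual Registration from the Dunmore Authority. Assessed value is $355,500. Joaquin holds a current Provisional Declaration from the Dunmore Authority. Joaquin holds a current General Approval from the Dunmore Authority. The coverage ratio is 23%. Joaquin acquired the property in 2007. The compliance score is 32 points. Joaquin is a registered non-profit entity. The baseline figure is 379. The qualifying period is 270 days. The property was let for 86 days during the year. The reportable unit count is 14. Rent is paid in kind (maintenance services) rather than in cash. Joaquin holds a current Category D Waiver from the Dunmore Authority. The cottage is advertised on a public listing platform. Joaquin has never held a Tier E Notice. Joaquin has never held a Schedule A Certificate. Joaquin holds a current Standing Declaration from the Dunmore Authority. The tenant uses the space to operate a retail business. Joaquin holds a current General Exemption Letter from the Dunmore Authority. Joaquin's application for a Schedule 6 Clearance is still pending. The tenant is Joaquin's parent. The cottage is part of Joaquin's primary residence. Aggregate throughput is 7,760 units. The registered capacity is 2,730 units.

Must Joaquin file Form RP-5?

Exception (a) is satisfied on its face — a current Annual Registration is held; total rental receipts for the year are $3,740, below the $4,300 limit; the tenant is an immediate family member. But applying paragraphs (f)–(g): (f) operates against (a): the registered capacity is 2,730 units, below the 2,760 units limit. (g) is inapplicable (assessed value is $355,500, not less than $338,500), so (f) stands. So (a) is unavailable.
Exception (b) is satisfied on its face — a Small Lessor Declaration is on file; the cottage is part of the primary residence; aggregate throughput is 7,760 units, meeting the 6,790 units threshold. Turning to paragraph (h): (h) operates against (b): a current Category D Waiver is held. So (b) is unavailable.
All of (c)'s requirements are met (the number of days the property was let is 86 days, below the 87 days limit; Joaquin is a registered non-profit). Applying paragraphs (i)–(p): (i) would limit (c) — the space is let for business use — but (j) sets (i) aside: (j) operates against (i): the reportable unit count is 14, below the 16 limit. (k) would limit (j) — a current Provisional Declaration is held — but (l) sets (k) aside: (l) is engaged — the coverage ratio is 23%, below the 30% limit. (m) would limit (l) — a current Standing Declaration is held — but (n) sets (m) aside: (n) is triggered — the qualifying period is 270 days, below the 290 days limit. (o) would limit (n) — a current General Exemption Letter is held — but (p) sets (o) aside: (p) operates against (o): the property is publicly advertised. So (c) applies.
Exception (d) requires that the owner holds a current Tier E Notice from the Dunmore Authority; but there is no Tier E Notice in force, so (d) is unavailable.
Exception (e) fails — there is no Schedule A Certificate in force.

No — exception (c) applies; Joaquin is not required to file Form RP-5.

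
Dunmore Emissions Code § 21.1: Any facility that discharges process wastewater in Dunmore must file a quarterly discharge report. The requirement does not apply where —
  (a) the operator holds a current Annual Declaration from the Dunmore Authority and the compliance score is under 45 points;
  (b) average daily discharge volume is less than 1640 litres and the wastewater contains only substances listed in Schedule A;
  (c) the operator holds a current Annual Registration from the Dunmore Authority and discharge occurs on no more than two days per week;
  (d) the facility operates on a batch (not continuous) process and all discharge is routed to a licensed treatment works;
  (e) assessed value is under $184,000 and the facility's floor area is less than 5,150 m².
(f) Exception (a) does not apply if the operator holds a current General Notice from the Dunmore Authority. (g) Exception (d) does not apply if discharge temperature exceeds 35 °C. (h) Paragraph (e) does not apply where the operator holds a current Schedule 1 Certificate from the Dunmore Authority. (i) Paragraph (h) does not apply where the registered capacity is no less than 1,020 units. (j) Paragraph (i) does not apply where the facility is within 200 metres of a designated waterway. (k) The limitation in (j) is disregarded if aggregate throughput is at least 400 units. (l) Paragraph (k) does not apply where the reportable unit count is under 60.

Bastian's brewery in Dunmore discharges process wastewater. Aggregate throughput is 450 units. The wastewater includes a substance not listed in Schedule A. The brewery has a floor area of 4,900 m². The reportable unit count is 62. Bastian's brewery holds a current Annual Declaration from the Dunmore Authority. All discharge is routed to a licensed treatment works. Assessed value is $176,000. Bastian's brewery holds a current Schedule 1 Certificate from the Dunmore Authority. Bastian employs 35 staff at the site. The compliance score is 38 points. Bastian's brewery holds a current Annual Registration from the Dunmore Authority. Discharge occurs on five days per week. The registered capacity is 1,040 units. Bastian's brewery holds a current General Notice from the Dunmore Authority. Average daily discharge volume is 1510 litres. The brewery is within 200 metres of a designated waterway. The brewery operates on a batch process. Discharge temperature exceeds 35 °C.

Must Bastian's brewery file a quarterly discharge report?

Exception (a): a current Annual Declaration is held; the compliance score is 38 points, under the 45 points limit — every condition holds. Turning to paragraph (f): (f) operates against (a): a current General Notice is held. Exception (a) does not apply.
Exception (b) does not apply: the wastewater includes a non-Schedule-A substance.
Exception (c) fails — discharge occurs on five days per week.
Exception (d)'s conditions are all satisfied: the facility operates on a batch process; discharge is routed to a licensed treatment works. But: (g) operates against (d): discharge temperature exceeds 35 °C. (d) is therefore removed.
All of (e)'s requirements are met (assessed value is $176,000, under the $184,000 limit; the facility's floor area is 4,900 m², less than the 5,150 m² limit). Considering the limiting provisions: (h) operates (a current Schedule 1 Certificate is held), but is set aside by (i): (i) operates against (h): the registered capacity is 1,040 units, meeting the 1,020 units threshold. (j) would limit (i) — the brewery is within 200 m of a designated waterway — but (k) sets (j) aside: (k) operates — aggregate throughput is 450 units, meeting the 400 units threshold. (l), which would lift (k), does not operate here — the reportable unit count is 62, not under 60. Exception (e) stands.

No — exception (e) applies; Bastian's brewery is not required to file a quarterly discharge report.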